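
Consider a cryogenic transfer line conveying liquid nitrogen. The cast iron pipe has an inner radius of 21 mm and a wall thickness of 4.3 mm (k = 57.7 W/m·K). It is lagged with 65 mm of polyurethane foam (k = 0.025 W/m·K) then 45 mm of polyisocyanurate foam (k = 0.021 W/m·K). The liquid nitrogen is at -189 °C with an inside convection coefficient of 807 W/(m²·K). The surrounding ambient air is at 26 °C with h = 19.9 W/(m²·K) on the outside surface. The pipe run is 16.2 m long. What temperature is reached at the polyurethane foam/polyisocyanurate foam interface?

Cylindrical conduction, so R = ln(r₂/r₁)/(2πkL) per layer, in series:
R_inner film = 1/(h_i·2πr₁L) = 1/(807×2π×0.021×16.2) = 5.797×10^-4 K/W
R_cast iron pipe wall = ln(25.3/21)/(2π×57.7×16.2) = 3.172×10^-5 K/W
R_polyurethane foam = ln(90.3/25.3)/(2π×0.025×16.2) = 0.5 K/W
R_polyisocyanurate foam = ln(135.3/90.3)/(2π×0.021×16.2) = 0.1892 K/W
R_outer film = 1/(h_o·2πr_oL) = 1/(19.9×2π×0.1353×16.2) = 0.003649 K/W
R_total = 0.6934 K/W
Q = ΔT/R_total = 215/0.6934
Q = 310 W
T_interface = T_inner + Q·ΣR(inner→interface) = -189 + 310×0.5006

T ≈ -33.8 °C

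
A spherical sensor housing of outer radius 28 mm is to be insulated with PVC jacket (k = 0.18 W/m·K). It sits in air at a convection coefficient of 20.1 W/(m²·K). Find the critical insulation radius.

For a sphere r_cr = 2k/h = 2×0.18/20.1
r_cr = 17.9 mm; since the bare radius (28 mm) is above r_cr, any added insulation will reduce heat loss.

r_cr ≈ 17.9 mm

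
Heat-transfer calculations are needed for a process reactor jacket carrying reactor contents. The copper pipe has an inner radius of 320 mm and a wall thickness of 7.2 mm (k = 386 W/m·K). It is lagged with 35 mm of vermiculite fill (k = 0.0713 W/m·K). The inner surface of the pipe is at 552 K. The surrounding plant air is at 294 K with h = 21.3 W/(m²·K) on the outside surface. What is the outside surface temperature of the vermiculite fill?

T ≈ 316 K

Treating each annulus and film as a series resistance:
R_copper pipe wall = ln(327.2/320)/(2π×386×1) = 9.174×10^-6 K/W
R_vermiculite fill = ln(362.2/327.2)/(2π×0.0713×1) = 0.2268 K/W
R_outer film = 1/(h_o·2πr_oL) = 1/(21.3×2π×0.3622×1) = 0.02063 K/W
R_total = 0.2475 K/W
Q = ΔT/R_total = 258/0.2475
Q = 1040 W/m
T_interface = T_inner − Q·ΣR(inner→interface) = 552 − 1040×0.2269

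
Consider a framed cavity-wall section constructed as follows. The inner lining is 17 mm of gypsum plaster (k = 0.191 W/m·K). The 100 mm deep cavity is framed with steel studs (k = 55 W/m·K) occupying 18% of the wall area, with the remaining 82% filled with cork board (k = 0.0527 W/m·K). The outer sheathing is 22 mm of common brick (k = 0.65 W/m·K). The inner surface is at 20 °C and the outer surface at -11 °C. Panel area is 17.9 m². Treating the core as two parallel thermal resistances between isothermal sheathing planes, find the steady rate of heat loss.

Q ≈ 4180 W

Sheathing layers in series; stud and cavity paths in parallel between them.
R_inner = 0.017/(0.191×17.9) = 0.004972 K/W
R_stud  = 0.1/(55×0.18×17.9) = 5.643×10^-4 K/W
R_cav   = 0.1/(0.0527×0.82×17.9) = 0.1293 K/W
1/R_core = 1/R_stud + 1/R_cav → R_core = 5.618×10^-4 K/W
R_outer = 0.022/(0.65×17.9) = 0.001891 K/W
R_total = 0.007425 K/W
Q = ΔT/R_total = 31/0.007425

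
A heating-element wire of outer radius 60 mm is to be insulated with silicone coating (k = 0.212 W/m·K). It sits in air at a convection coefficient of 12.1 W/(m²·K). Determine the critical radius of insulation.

For a cylinder r_cr = k/h = 0.212/12.1
r_cr = 17.5 mm; since the bare radius (60 mm) is above r_cr, any added insulation will reduce heat loss.

r_cr ≈ 17.5 mm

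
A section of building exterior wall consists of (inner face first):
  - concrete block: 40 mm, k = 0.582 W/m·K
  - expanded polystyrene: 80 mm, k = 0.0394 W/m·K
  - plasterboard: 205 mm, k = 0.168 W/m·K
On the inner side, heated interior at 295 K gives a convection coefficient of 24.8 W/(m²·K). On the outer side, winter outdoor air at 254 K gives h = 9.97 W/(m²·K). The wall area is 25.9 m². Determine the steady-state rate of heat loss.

Q ≈ 307 W

Treating each layer as a thermal resistance in series:
R_inner film = 1/(h_i·A) = 1/(24.8×25.9) = 0.001557 K/W
R_concrete block = L/(kA) = 0.04/(0.582×25.9) = 0.002654 K/W
R_expanded polystyrene = L/(kA) = 0.08/(0.0394×25.9) = 0.0784 K/W
R_plasterboard = L/(kA) = 0.205/(0.168×25.9) = 0.04711 K/W
R_outer film = 1/(h_o·A) = 1/(9.97×25.9) = 0.003873 K/W
R_total = 0.1336 K/W
Q = ΔT / R_total = 41 / 0.1336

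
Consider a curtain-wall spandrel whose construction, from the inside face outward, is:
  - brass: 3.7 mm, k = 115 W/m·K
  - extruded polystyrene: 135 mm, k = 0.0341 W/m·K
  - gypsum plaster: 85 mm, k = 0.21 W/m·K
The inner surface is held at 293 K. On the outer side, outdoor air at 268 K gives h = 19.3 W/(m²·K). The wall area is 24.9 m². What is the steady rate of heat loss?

Q ≈ 141 W

Model the wall as resistances in series:
R_brass = L/(kA) = 0.0037/(115×24.9) = 1.292×10^-6 K/W
R_extruded polystyrene = L/(kA) = 0.135/(0.0341×24.9) = 0.159 K/W
R_gypsum plaster = L/(kA) = 0.085/(0.21×24.9) = 0.01626 K/W
R_outer film = 1/(h_o·A) = 1/(19.3×24.9) = 0.002081 K/W
R_total = 0.1773 K/W
Q = ΔT / R_total = 25 / 0.1773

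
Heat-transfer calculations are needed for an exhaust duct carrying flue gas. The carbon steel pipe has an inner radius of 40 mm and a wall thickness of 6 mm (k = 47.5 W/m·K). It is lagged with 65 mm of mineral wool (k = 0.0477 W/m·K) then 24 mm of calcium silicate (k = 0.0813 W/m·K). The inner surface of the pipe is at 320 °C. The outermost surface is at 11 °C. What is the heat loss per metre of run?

Cylindrical conduction, so R = ln(r₂/r₁)/(2πkL) per layer, in series:
R_carbon steel pipe wall = ln(46/40)/(2π×47.5×1) = 4.683×10^-4 K/W
R_mineral wool = ln(111/46)/(2π×0.0477×1) = 2.939 K/W
R_calcium silicate = ln(135/111)/(2π×0.0813×1) = 0.3832 K/W
R_total = 3.323 K/W
Q = ΔT/R_total = 309/3.323

q′ ≈ 93 W/m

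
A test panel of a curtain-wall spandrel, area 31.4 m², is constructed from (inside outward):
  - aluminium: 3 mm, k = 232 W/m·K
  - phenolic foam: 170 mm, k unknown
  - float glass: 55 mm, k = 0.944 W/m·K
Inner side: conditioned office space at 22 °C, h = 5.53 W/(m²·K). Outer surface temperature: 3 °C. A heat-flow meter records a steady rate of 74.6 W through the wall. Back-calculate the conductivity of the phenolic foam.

k ≈ 0.0219 W/(m·K)

Treating each layer as a thermal resistance in series:
R_inner film = 1/(h_i·A) = 1/(5.53×31.4) = 0.005759 K/W
R_aluminium = L/(kA) = 0.003/(232×31.4) = 4.118×10^-7 K/W
R_float glass = L/(kA) = 0.055/(0.944×31.4) = 0.001856 K/W
Sum of known resistances R_other = 0.007615 K/W
Total R = ΔT/Q = 19/74.6 = 0.2547 K/W
R_phenolic foam = R_total − R_other = 0.2471 K/W
k = L/(R·A) = 0.17/(0.2471×31.4)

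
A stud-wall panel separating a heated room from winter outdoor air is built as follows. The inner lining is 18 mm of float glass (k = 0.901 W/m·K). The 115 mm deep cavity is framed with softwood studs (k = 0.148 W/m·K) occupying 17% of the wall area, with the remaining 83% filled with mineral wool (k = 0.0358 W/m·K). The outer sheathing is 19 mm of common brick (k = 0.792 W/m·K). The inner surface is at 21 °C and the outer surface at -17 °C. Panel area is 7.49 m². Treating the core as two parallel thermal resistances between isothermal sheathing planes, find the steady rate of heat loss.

Q ≈ 133 W

Sheathing layers in series; stud and cavity paths in parallel between them.
R_inner = 0.018/(0.901×7.49) = 0.002667 K/W
R_stud  = 0.115/(0.148×0.17×7.49) = 0.6102 K/W
R_cav   = 0.115/(0.0358×0.83×7.49) = 0.5167 K/W
1/R_core = 1/R_stud + 1/R_cav → R_core = 0.2798 K/W
R_outer = 0.019/(0.792×7.49) = 0.003203 K/W
R_total = 0.2857 K/W
Q = ΔT/R_total = 38/0.2857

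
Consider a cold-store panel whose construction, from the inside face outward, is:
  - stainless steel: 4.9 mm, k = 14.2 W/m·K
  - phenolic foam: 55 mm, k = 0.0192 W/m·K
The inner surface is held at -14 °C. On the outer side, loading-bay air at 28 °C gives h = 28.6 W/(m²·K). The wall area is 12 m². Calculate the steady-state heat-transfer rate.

Treating each layer as a thermal resistance in series:
R_stainless steel = L/(kA) = 0.0049/(14.2×12) = 2.876×10^-5 K/W
R_phenolic foam = L/(kA) = 0.055/(0.0192×12) = 0.2387 K/W
R_outer film = 1/(h_o·A) = 1/(28.6×12) = 0.002914 K/W
R_total = 0.2417 K/W
Q = ΔT / R_total = 42 / 0.2417

Q ≈ 174 W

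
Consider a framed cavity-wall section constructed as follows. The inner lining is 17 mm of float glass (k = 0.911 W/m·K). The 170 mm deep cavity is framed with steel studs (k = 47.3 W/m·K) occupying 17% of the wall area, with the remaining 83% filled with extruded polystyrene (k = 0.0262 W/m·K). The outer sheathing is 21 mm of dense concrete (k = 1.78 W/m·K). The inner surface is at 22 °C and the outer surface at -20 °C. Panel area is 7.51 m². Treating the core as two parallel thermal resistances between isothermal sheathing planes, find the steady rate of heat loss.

Sheathing layers in series; stud and cavity paths in parallel between them.
R_inner = 0.017/(0.911×7.51) = 0.002485 K/W
R_stud  = 0.17/(47.3×0.17×7.51) = 0.002815 K/W
R_cav   = 0.17/(0.0262×0.83×7.51) = 1.041 K/W
1/R_core = 1/R_stud + 1/R_cav → R_core = 0.002808 K/W
R_outer = 0.021/(1.78×7.51) = 0.001571 K/W
R_total = 0.006863 K/W
Q = ΔT/R_total = 42/0.006863

Q ≈ 6120 W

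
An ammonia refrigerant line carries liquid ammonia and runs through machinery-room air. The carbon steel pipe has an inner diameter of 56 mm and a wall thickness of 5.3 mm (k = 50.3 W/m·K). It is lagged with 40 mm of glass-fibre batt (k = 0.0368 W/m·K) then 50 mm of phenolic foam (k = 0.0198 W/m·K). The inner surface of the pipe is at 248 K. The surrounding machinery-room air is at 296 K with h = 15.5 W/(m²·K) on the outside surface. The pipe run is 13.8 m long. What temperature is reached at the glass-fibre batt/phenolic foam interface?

T ≈ 269 K

Cylindrical conduction, so R = ln(r₂/r₁)/(2πkL) per layer, in series:
R_carbon steel pipe wall = ln(33.3/28)/(2π×50.3×13.8) = 3.975×10^-5 K/W
R_glass-fibre batt = ln(73.3/33.3)/(2π×0.0368×13.8) = 0.2473 K/W
R_phenolic foam = ln(123.3/73.3)/(2π×0.0198×13.8) = 0.3029 K/W
R_outer film = 1/(h_o·2πr_oL) = 1/(15.5×2π×0.1233×13.8) = 0.006035 K/W
R_total = 0.5563 K/W
Q = ΔT/R_total = 48/0.5563
Q = 86.3 W
T_interface = T_inner + Q·ΣR(inner→interface) = 248 + 86.3×0.2473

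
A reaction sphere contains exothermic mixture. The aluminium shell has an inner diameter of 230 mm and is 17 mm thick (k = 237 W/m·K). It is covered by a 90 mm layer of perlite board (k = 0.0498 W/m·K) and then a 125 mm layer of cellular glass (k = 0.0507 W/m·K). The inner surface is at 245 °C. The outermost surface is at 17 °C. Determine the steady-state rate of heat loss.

Q ≈ 30.6 W

Each spherical layer contributes R = (1/r_i − 1/r_o)/(4πk):
R_aluminium shell = (1/0.115 − 1/0.132)/(4π×237) = 3.76×10^-4 K/W
R_perlite board = (1/0.132 − 1/0.222)/(4π×0.0498) = 4.908 K/W
R_cellular glass = (1/0.222 − 1/0.347)/(4π×0.0507) = 2.547 K/W
R_total = 7.455 K/W
Q = ΔT/R_total = 228/7.455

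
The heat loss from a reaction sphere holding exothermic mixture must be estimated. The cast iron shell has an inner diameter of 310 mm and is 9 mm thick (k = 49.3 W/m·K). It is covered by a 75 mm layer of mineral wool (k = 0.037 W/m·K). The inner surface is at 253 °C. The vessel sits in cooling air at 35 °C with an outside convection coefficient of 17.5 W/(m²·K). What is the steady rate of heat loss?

Q ≈ 52 W

For a spherical shell R = (1/r₁ − 1/r₂)/(4πk); film R = 1/(h·4πr²). In series:
R_cast iron shell = (1/0.155 − 1/0.164)/(4π×49.3) = 5.715×10^-4 K/W
R_mineral wool = (1/0.164 − 1/0.239)/(4π×0.037) = 4.115 K/W
R_outer film = 1/(h·4πr_o²) = 1/(17.5×4π×0.239²) = 0.07961 K/W
R_total = 4.196 K/W
Q = ΔT/R_total = 218/4.196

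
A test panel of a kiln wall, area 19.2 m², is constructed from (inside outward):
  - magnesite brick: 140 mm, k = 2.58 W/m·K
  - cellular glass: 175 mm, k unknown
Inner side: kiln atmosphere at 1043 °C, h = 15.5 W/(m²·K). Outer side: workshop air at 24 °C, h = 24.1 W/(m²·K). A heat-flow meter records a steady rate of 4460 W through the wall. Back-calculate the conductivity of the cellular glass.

Treating each layer as a thermal resistance in series:
R_inner film = 1/(h_i·A) = 1/(15.5×19.2) = 0.00336 K/W
R_magnesite brick = L/(kA) = 0.14/(2.58×19.2) = 0.002826 K/W
R_outer film = 1/(h_o·A) = 1/(24.1×19.2) = 0.002161 K/W
Sum of known resistances R_other = 0.008348 K/W
Total R = ΔT/Q = 1019/4460 = 0.2285 K/W
R_cellular glass = R_total − R_other = 0.2201 K/W
k = L/(R·A) = 0.175/(0.2201×19.2)

k ≈ 0.0414 W/(m·K)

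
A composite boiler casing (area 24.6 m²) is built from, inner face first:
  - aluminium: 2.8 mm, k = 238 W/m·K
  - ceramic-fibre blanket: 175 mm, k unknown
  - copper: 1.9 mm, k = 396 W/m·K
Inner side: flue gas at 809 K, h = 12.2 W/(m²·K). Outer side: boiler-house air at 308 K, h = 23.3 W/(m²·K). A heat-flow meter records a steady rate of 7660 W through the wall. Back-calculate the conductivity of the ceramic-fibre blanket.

k ≈ 0.118 W/(m·K)

Thermal resistances in series:
R_inner film = 1/(h_i·A) = 1/(12.2×24.6) = 0.003332 K/W
R_aluminium = L/(kA) = 0.0028/(238×24.6) = 4.782×10^-7 K/W
R_copper = L/(kA) = 0.0019/(396×24.6) = 1.95×10^-7 K/W
R_outer film = 1/(h_o·A) = 1/(23.3×24.6) = 0.001745 K/W
Sum of known resistances R_other = 0.005077 K/W
Total R = ΔT/Q = 501/7660 = 0.0654 K/W
R_ceramic-fibre blanket = R_total − R_other = 0.06033 K/W
k = L/(R·A) = 0.175/(0.06033×24.6)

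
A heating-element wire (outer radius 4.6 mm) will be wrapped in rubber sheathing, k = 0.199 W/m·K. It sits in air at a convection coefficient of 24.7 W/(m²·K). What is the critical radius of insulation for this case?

r_cr ≈ 8.06 mm

For a cylinder r_cr = k/h = 0.199/24.7
r_cr = 8.06 mm; since the bare radius (4.6 mm) is below r_cr, adding a thin layer of insulation will *increase* heat loss.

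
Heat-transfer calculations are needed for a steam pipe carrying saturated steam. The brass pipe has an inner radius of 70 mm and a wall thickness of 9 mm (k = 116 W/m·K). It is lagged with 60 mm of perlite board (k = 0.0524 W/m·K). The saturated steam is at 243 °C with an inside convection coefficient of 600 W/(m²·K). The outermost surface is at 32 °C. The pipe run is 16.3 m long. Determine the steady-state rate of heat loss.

Treating each annulus and film as a series resistance:
R_inner film = 1/(h_i·2πr₁L) = 1/(600×2π×0.07×16.3) = 2.325×10^-4 K/W
R_brass pipe wall = ln(79/70)/(2π×116×16.3) = 1.018×10^-5 K/W
R_perlite board = ln(139/79)/(2π×0.0524×16.3) = 0.1053 K/W
R_total = 0.1055 K/W
Q = ΔT/R_total = 211/0.1055

Q ≈ 2000 W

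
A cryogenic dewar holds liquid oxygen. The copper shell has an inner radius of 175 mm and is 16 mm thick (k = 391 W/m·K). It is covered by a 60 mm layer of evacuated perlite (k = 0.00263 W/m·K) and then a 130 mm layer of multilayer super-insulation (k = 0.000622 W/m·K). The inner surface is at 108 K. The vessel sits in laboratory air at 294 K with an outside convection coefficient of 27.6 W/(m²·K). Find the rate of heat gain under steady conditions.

For a spherical shell R = (1/r₁ − 1/r₂)/(4πk); film R = 1/(h·4πr²). In series:
R_copper shell = (1/0.175 − 1/0.191)/(4π×391) = 9.742×10^-5 K/W
R_evacuated perlite = (1/0.191 − 1/0.251)/(4π×0.00263) = 37.87 K/W
R_multilayer super-insulation = (1/0.251 − 1/0.381)/(4π×0.000622) = 173.9 K/W
R_outer film = 1/(h·4πr_o²) = 1/(27.6×4π×0.381²) = 0.01986 K/W
R_total = 211.8 K/W
Q = ΔT/R_total = 186/211.8

Q ≈ 0.878 W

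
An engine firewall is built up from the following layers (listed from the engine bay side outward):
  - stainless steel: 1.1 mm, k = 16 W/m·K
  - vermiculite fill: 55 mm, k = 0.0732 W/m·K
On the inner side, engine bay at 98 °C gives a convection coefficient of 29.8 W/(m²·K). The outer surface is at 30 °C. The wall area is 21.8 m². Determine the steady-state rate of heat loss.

Series thermal resistances:
R_inner film = 1/(h_i·A) = 1/(29.8×21.8) = 0.001539 K/W
R_stainless steel = L/(kA) = 0.0011/(16×21.8) = 3.154×10^-6 K/W
R_vermiculite fill = L/(kA) = 0.055/(0.0732×21.8) = 0.03447 K/W
R_total = 0.03601 K/W
Q = ΔT / R_total = 68 / 0.03601

Q ≈ 1890 W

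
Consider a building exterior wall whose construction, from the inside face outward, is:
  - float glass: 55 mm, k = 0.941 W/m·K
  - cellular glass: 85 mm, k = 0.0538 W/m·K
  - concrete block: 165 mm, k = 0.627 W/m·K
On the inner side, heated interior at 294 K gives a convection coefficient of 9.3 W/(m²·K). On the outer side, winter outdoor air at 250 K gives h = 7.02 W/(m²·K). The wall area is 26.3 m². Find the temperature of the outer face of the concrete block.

Series thermal resistances:
R_inner film = 1/(h_i·A) = 1/(9.3×26.3) = 0.004088 K/W
R_float glass = L/(kA) = 0.055/(0.941×26.3) = 0.002222 K/W
R_cellular glass = L/(kA) = 0.085/(0.0538×26.3) = 0.06007 K/W
R_concrete block = L/(kA) = 0.165/(0.627×26.3) = 0.01001 K/W
R_outer film = 1/(h_o·A) = 1/(7.02×26.3) = 0.005416 K/W
R_total = 0.08181 K/W;  Q = ΔT/R_total = 44/0.08181 = 537.9 W
T_interface = T_inner − Q·ΣR(inner→interface) = 294 − 538×0.07639

T ≈ 253 K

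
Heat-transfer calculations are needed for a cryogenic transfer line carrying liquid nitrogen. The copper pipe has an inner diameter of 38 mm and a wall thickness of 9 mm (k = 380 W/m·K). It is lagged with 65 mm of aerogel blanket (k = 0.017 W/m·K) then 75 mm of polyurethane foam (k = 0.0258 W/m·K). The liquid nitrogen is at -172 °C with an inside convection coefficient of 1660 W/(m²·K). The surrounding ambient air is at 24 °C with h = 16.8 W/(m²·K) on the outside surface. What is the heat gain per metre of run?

For a radial system each layer contributes R = ln(r_out/r_in)/(2πkL); films add R = 1/(hA).
R_inner film = 1/(h_i·2πr₁L) = 1/(1660×2π×0.019×1) = 0.005046 K/W
R_copper pipe wall = ln(28/19)/(2π×380×1) = 1.624×10^-4 K/W
R_aerogel blanket = ln(93/28)/(2π×0.017×1) = 11.24 K/W
R_polyurethane foam = ln(168/93)/(2π×0.0258×1) = 3.648 K/W
R_outer film = 1/(h_o·2πr_oL) = 1/(16.8×2π×0.168×1) = 0.05639 K/W
R_total = 14.95 K/W
Q = ΔT/R_total = 196/14.95

q′ ≈ 13.1 W/m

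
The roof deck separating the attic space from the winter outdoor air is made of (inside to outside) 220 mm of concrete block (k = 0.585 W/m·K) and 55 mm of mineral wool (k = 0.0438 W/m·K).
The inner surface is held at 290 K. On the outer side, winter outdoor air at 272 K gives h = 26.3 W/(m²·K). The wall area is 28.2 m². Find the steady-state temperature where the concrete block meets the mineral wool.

T ≈ 286 K

Model the wall as resistances in series:
R_concrete block = L/(kA) = 0.22/(0.585×28.2) = 0.01334 K/W
R_mineral wool = L/(kA) = 0.055/(0.0438×28.2) = 0.04453 K/W
R_outer film = 1/(h_o·A) = 1/(26.3×28.2) = 0.001348 K/W
R_total = 0.05921 K/W;  Q = ΔT/R_total = 18/0.05921 = 304 W
T_interface = T_inner − Q·ΣR(inner→interface) = 290 − 304×0.01334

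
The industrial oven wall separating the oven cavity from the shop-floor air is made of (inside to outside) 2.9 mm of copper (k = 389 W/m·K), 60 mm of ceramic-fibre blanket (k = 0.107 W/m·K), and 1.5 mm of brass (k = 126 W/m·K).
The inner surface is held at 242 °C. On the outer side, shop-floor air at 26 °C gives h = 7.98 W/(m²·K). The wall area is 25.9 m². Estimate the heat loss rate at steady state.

Series thermal resistances:
R_copper = L/(kA) = 0.0029/(389×25.9) = 2.878×10^-7 K/W
R_ceramic-fibre blanket = L/(kA) = 0.06/(0.107×25.9) = 0.02165 K/W
R_brass = L/(kA) = 0.0015/(126×25.9) = 4.596×10^-7 K/W
R_outer film = 1/(h_o·A) = 1/(7.98×25.9) = 0.004838 K/W
R_total = 0.02649 K/W
Q = ΔT / R_total = 216 / 0.02649

Q ≈ 8150 W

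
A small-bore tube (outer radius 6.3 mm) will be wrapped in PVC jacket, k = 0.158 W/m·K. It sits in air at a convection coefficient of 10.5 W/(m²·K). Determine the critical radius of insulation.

r_cr ≈ 15 mm

For a cylinder r_cr = k/h = 0.158/10.5
r_cr = 15 mm; since the bare radius (6.3 mm) is below r_cr, adding a thin layer of insulation will *increase* heat loss.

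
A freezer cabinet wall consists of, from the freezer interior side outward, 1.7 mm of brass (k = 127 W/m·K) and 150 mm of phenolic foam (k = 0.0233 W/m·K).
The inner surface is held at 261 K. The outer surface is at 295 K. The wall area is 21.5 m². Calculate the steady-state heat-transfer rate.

Q ≈ 114 W

Using the resistance-network approach (series):
R_brass = L/(kA) = 0.0017/(127×21.5) = 6.226×10^-7 K/W
R_phenolic foam = L/(kA) = 0.15/(0.0233×21.5) = 0.2994 K/W
R_total = 0.2994 K/W
Q = ΔT / R_total = 34 / 0.2994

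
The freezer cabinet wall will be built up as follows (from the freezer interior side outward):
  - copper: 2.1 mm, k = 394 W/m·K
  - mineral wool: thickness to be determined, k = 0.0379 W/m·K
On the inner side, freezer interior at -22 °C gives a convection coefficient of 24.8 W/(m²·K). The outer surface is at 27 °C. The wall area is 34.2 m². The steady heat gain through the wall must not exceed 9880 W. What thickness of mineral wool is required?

L ≈ 4.9 mm

Using the resistance-network approach (series):
R_inner film = 1/(h_i·A) = 1/(24.8×34.2) = 0.001179 K/W
R_copper = L/(kA) = 0.0021/(394×34.2) = 1.558×10^-7 K/W
Sum of the known resistances R_other = 0.001179 K/W
Required total resistance R_tot = ΔT/Q_allow = 49/9880 = 0.00496 K/W
R_mineral wool = R_tot − R_other = 0.00378 K/W
L = R·k·A = 0.00378×0.0379×34.2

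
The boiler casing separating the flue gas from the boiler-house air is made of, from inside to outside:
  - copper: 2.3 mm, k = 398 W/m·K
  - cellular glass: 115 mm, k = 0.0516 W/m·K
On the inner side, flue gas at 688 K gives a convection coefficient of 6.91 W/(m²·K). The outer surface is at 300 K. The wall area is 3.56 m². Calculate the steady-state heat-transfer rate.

Q ≈ 582 W

Using the resistance-network approach (series):
R_inner film = 1/(h_i·A) = 1/(6.91×3.56) = 0.04065 K/W
R_copper = L/(kA) = 0.0023/(398×3.56) = 1.623×10^-6 K/W
R_cellular glass = L/(kA) = 0.115/(0.0516×3.56) = 0.626 K/W
R_total = 0.6667 K/W
Q = ΔT / R_total = 388 / 0.6667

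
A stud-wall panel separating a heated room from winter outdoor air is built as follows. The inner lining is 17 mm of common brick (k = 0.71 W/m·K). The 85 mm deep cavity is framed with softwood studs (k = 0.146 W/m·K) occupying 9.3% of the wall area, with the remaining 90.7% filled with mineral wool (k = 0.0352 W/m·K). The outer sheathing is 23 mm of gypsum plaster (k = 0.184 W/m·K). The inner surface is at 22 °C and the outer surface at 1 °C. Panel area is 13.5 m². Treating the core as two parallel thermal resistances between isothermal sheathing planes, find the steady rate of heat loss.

Sheathing layers in series; stud and cavity paths in parallel between them.
R_inner = 0.017/(0.71×13.5) = 0.001774 K/W
R_stud  = 0.085/(0.146×0.093×13.5) = 0.4637 K/W
R_cav   = 0.085/(0.0352×0.907×13.5) = 0.1972 K/W
1/R_core = 1/R_stud + 1/R_cav → R_core = 0.1384 K/W
R_outer = 0.023/(0.184×13.5) = 0.009259 K/W
R_total = 0.1494 K/W
Q = ΔT/R_total = 21/0.1494

Q ≈ 141 W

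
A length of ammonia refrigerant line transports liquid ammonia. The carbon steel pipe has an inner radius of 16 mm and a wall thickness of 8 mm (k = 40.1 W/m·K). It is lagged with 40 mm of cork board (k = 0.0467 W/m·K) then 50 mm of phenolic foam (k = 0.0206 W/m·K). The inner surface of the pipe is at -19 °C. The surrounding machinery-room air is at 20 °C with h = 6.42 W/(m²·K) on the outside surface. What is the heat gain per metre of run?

Treating each annulus and film as a series resistance:
R_carbon steel pipe wall = ln(24/16)/(2π×40.1×1) = 0.001609 K/W
R_cork board = ln(64/24)/(2π×0.0467×1) = 3.343 K/W
R_phenolic foam = ln(114/64)/(2π×0.0206×1) = 4.46 K/W
R_outer film = 1/(h_o·2πr_oL) = 1/(6.42×2π×0.114×1) = 0.2175 K/W
R_total = 8.022 K/W
Q = ΔT/R_total = 39/8.022

q′ ≈ 4.86 W/m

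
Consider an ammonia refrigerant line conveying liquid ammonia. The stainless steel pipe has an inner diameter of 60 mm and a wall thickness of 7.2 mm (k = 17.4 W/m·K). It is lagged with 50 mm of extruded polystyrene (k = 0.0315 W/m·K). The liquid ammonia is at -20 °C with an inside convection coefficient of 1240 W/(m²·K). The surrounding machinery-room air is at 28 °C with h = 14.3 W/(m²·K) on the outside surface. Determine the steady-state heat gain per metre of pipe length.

Cylindrical conduction, so R = ln(r₂/r₁)/(2πkL) per layer, in series:
R_inner film = 1/(h_i·2πr₁L) = 1/(1240×2π×0.03×1) = 0.004278 K/W
R_stainless steel pipe wall = ln(37.2/30)/(2π×17.4×1) = 0.001968 K/W
R_extruded polystyrene = ln(87.2/37.2)/(2π×0.0315×1) = 4.304 K/W
R_outer film = 1/(h_o·2πr_oL) = 1/(14.3×2π×0.0872×1) = 0.1276 K/W
R_total = 4.438 K/W
Q = ΔT/R_total = 48/4.438

q′ ≈ 10.8 W/m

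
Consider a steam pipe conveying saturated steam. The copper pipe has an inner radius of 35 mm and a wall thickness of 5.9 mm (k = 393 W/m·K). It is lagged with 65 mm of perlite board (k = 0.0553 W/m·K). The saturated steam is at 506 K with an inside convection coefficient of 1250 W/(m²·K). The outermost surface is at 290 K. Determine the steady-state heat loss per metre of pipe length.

Per-layer cylindrical resistances, series-summed:
R_inner film = 1/(h_i·2πr₁L) = 1/(1250×2π×0.035×1) = 0.003638 K/W
R_copper pipe wall = ln(40.9/35)/(2π×393×1) = 6.309×10^-5 K/W
R_perlite board = ln(105.9/40.9)/(2π×0.0553×1) = 2.738 K/W
R_total = 2.742 K/W
Q = ΔT/R_total = 216/2.742

q′ ≈ 78.8 W/m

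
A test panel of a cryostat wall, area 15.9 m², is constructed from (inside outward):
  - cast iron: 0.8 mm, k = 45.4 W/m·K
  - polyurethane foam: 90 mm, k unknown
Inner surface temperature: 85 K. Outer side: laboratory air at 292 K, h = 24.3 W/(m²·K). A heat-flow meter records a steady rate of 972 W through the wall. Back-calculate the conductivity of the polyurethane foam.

Model the wall as resistances in series:
R_cast iron = L/(kA) = 0.0008/(45.4×15.9) = 1.108×10^-6 K/W
R_outer film = 1/(h_o·A) = 1/(24.3×15.9) = 0.002588 K/W
Sum of known resistances R_other = 0.002589 K/W
Total R = ΔT/Q = 207/972 = 0.213 K/W
R_polyurethane foam = R_total − R_other = 0.2104 K/W
k = L/(R·A) = 0.09/(0.2104×15.9)

k ≈ 0.0269 W/(m·K)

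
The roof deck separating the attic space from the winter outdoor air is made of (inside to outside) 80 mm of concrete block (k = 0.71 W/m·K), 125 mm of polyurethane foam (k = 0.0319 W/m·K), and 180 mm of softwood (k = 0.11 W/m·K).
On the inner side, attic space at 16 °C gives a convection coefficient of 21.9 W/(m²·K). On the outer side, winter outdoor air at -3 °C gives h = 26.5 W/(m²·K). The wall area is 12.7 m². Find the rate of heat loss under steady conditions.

Q ≈ 42 W

Using the resistance-network approach (series):
R_inner film = 1/(h_i·A) = 1/(21.9×12.7) = 0.003595 K/W
R_concrete block = L/(kA) = 0.08/(0.71×12.7) = 0.008872 K/W
R_polyurethane foam = L/(kA) = 0.125/(0.0319×12.7) = 0.3085 K/W
R_softwood = L/(kA) = 0.18/(0.11×12.7) = 0.1288 K/W
R_outer film = 1/(h_o·A) = 1/(26.5×12.7) = 0.002971 K/W
R_total = 0.4528 K/W
Q = ΔT / R_total = 19 / 0.4528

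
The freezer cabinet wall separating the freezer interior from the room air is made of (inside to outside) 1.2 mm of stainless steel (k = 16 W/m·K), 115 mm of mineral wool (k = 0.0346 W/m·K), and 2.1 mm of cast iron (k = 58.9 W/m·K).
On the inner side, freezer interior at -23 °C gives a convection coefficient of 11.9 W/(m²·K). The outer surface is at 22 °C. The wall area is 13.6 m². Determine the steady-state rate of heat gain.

Q ≈ 180 W

Series thermal resistances:
R_inner film = 1/(h_i·A) = 1/(11.9×13.6) = 0.006179 K/W
R_stainless steel = L/(kA) = 0.0012/(16×13.6) = 5.515×10^-6 K/W
R_mineral wool = L/(kA) = 0.115/(0.0346×13.6) = 0.2444 K/W
R_cast iron = L/(kA) = 0.0021/(58.9×13.6) = 2.622×10^-6 K/W
R_total = 0.2506 K/W
Q = ΔT / R_total = 45 / 0.2506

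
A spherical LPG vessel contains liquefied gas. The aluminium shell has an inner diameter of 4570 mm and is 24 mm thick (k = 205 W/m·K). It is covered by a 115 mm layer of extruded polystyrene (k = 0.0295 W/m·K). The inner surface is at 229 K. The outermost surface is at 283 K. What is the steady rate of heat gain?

Spherical conduction: R = (1/r_in − 1/r_out)/(4πk) per layer; series-sum.
R_aluminium shell = (1/2.285 − 1/2.309)/(4π×205) = 1.766×10^-6 K/W
R_extruded polystyrene = (1/2.309 − 1/2.424)/(4π×0.0295) = 0.05543 K/W
R_total = 0.05543 K/W
Q = ΔT/R_total = 54/0.05543

Q ≈ 974 W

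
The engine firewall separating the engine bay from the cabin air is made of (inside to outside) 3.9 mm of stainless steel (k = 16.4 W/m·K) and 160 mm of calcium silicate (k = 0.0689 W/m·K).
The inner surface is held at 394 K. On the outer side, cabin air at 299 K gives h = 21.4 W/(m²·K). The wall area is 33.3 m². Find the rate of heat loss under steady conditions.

Model the wall as resistances in series:
R_stainless steel = L/(kA) = 0.0039/(16.4×33.3) = 7.141×10^-6 K/W
R_calcium silicate = L/(kA) = 0.16/(0.0689×33.3) = 0.06974 K/W
R_outer film = 1/(h_o·A) = 1/(21.4×33.3) = 0.001403 K/W
R_total = 0.07115 K/W
Q = ΔT / R_total = 95 / 0.07115

Q ≈ 1340 W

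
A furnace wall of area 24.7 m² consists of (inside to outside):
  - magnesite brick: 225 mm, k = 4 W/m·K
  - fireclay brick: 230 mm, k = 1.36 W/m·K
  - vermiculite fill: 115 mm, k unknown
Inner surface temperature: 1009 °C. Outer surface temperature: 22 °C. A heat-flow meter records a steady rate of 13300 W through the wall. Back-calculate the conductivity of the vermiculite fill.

Thermal resistances in series:
R_magnesite brick = L/(kA) = 0.225/(4×24.7) = 0.002277 K/W
R_fireclay brick = L/(kA) = 0.23/(1.36×24.7) = 0.006847 K/W
Sum of known resistances R_other = 0.009124 K/W
Total R = ΔT/Q = 987/13300 = 0.07421 K/W
R_vermiculite fill = R_total − R_other = 0.06509 K/W
k = L/(R·A) = 0.115/(0.06509×24.7)

k ≈ 0.0715 W/(m·K)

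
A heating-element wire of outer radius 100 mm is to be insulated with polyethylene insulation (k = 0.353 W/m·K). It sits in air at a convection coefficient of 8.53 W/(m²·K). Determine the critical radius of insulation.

r_cr ≈ 41.4 mm

For a cylinder r_cr = k/h = 0.353/8.53
r_cr = 41.4 mm; since the bare radius (100 mm) is above r_cr, any added insulation will reduce heat loss.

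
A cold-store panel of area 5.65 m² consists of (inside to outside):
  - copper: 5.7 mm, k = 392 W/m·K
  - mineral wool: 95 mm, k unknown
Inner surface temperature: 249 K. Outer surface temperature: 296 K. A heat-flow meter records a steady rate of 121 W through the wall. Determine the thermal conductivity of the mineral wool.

k ≈ 0.0433 W/(m·K)

Model the wall as resistances in series:
R_copper = L/(kA) = 0.0057/(392×5.65) = 2.574×10^-6 K/W
Sum of known resistances R_other = 2.574×10^-6 K/W
Total R = ΔT/Q = 47/121 = 0.3884 K/W
R_mineral wool = R_total − R_other = 0.3884 K/W
k = L/(R·A) = 0.095/(0.3884×5.65)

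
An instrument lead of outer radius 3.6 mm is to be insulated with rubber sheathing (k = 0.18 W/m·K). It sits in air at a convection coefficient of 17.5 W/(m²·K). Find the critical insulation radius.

r_cr ≈ 10.3 mm

For a cylinder r_cr = k/h = 0.18/17.5
r_cr = 10.3 mm; since the bare radius (3.6 mm) is below r_cr, adding a thin layer of insulation will *increase* heat loss.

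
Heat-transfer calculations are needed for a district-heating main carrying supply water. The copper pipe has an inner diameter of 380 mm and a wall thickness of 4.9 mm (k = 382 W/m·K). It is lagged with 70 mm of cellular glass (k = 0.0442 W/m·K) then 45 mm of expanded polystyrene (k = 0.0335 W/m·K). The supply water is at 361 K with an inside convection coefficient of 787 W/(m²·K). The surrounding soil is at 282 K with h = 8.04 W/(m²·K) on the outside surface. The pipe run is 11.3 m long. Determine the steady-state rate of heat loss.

Q ≈ 466 W

Treating each annulus and film as a series resistance:
R_inner film = 1/(h_i·2πr₁L) = 1/(787×2π×0.19×11.3) = 9.419×10^-5 K/W
R_copper pipe wall = ln(194.9/190)/(2π×382×11.3) = 9.388×10^-7 K/W
R_cellular glass = ln(264.9/194.9)/(2π×0.0442×11.3) = 0.09778 K/W
R_expanded polystyrene = ln(309.9/264.9)/(2π×0.0335×11.3) = 0.06596 K/W
R_outer film = 1/(h_o·2πr_oL) = 1/(8.04×2π×0.3099×11.3) = 0.005653 K/W
R_total = 0.1695 K/W
Q = ΔT/R_total = 79/0.1695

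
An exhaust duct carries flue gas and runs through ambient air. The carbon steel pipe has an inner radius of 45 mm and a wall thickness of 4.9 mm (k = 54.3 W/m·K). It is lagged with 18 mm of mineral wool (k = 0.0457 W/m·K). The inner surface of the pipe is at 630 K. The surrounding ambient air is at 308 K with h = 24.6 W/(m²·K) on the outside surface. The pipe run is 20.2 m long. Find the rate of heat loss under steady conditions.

Q ≈ 5570 W

Radial resistances (cylindrical: R_cond = ln(r_o/r_i)/(2πkL), R_conv = 1/(h·2πrL)):
R_carbon steel pipe wall = ln(49.9/45)/(2π×54.3×20.2) = 1.5×10^-5 K/W
R_mineral wool = ln(67.9/49.9)/(2π×0.0457×20.2) = 0.0531 K/W
R_outer film = 1/(h_o·2πr_oL) = 1/(24.6×2π×0.0679×20.2) = 0.004717 K/W
R_total = 0.05784 K/W
Q = ΔT/R_total = 322/0.05784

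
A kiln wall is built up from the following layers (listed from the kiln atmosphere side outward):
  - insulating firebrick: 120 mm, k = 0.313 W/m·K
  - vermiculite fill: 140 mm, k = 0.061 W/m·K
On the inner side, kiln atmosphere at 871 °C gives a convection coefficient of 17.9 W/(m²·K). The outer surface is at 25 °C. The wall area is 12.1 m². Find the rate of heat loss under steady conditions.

Thermal resistances in series:
R_inner film = 1/(h_i·A) = 1/(17.9×12.1) = 0.004617 K/W
R_insulating firebrick = L/(kA) = 0.12/(0.313×12.1) = 0.03168 K/W
R_vermiculite fill = L/(kA) = 0.14/(0.061×12.1) = 0.1897 K/W
R_total = 0.226 K/W
Q = ΔT / R_total = 846 / 0.226

Q ≈ 3740 W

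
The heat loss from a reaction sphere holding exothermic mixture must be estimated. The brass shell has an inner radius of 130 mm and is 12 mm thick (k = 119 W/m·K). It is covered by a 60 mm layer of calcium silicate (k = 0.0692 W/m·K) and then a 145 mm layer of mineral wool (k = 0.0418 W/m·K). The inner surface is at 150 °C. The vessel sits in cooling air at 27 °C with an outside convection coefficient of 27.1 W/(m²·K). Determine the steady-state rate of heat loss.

Spherical conduction: R = (1/r_in − 1/r_out)/(4πk) per layer; series-sum.
R_brass shell = (1/0.13 − 1/0.142)/(4π×119) = 4.347×10^-4 K/W
R_calcium silicate = (1/0.142 − 1/0.202)/(4π×0.0692) = 2.405 K/W
R_mineral wool = (1/0.202 − 1/0.347)/(4π×0.0418) = 3.938 K/W
R_outer film = 1/(h·4πr_o²) = 1/(27.1×4π×0.347²) = 0.02439 K/W
R_total = 6.368 K/W
Q = ΔT/R_total = 123/6.368

Q ≈ 19.3 W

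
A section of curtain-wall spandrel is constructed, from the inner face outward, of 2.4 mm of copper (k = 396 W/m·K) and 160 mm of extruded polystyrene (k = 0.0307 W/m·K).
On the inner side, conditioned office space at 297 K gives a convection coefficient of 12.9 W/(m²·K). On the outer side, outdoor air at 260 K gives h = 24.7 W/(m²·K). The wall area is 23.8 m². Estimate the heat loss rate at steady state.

Q ≈ 165 W

Thermal resistances in series:
R_inner film = 1/(h_i·A) = 1/(12.9×23.8) = 0.003257 K/W
R_copper = L/(kA) = 0.0024/(396×23.8) = 2.546×10^-7 K/W
R_extruded polystyrene = L/(kA) = 0.16/(0.0307×23.8) = 0.219 K/W
R_outer film = 1/(h_o·A) = 1/(24.7×23.8) = 0.001701 K/W
R_total = 0.2239 K/W
Q = ΔT / R_total = 37 / 0.2239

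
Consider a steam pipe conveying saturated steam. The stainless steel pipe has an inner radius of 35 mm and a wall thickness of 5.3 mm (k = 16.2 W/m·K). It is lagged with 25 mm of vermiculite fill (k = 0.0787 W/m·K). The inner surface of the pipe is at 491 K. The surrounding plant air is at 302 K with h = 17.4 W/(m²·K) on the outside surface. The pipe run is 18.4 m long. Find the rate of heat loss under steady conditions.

Q ≈ 3110 W

Treating each annulus and film as a series resistance:
R_stainless steel pipe wall = ln(40.3/35)/(2π×16.2×18.4) = 7.529×10^-5 K/W
R_vermiculite fill = ln(65.3/40.3)/(2π×0.0787×18.4) = 0.05305 K/W
R_outer film = 1/(h_o·2πr_oL) = 1/(17.4×2π×0.0653×18.4) = 0.007613 K/W
R_total = 0.06073 K/W
Q = ΔT/R_total = 189/0.06073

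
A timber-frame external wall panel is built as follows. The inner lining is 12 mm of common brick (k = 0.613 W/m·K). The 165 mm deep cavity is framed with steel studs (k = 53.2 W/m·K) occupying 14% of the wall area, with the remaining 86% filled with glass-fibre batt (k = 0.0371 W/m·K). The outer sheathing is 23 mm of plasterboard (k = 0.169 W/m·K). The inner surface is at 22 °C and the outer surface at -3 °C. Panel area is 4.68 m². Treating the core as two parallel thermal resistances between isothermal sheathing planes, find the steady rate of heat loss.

Q ≈ 658 W

Sheathing layers in series; stud and cavity paths in parallel between them.
R_inner = 0.012/(0.613×4.68) = 0.004183 K/W
R_stud  = 0.165/(53.2×0.14×4.68) = 0.004734 K/W
R_cav   = 0.165/(0.0371×0.86×4.68) = 1.105 K/W
1/R_core = 1/R_stud + 1/R_cav → R_core = 0.004713 K/W
R_outer = 0.023/(0.169×4.68) = 0.02908 K/W
R_total = 0.03798 K/W
Q = ΔT/R_total = 25/0.03798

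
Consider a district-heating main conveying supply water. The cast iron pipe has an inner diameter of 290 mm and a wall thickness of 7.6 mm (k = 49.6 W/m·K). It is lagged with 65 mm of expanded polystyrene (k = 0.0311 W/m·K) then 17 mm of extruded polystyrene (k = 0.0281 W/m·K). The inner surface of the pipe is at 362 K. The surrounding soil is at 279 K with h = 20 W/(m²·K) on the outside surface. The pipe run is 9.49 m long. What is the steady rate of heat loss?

Q ≈ 346 W

Cylindrical conduction, so R = ln(r₂/r₁)/(2πkL) per layer, in series:
R_cast iron pipe wall = ln(152.6/145)/(2π×49.6×9.49) = 1.727×10^-5 K/W
R_expanded polystyrene = ln(217.6/152.6)/(2π×0.0311×9.49) = 0.1913 K/W
R_extruded polystyrene = ln(234.6/217.6)/(2π×0.0281×9.49) = 0.0449 K/W
R_outer film = 1/(h_o·2πr_oL) = 1/(20×2π×0.2346×9.49) = 0.003574 K/W
R_total = 0.2398 K/W
Q = ΔT/R_total = 83/0.2398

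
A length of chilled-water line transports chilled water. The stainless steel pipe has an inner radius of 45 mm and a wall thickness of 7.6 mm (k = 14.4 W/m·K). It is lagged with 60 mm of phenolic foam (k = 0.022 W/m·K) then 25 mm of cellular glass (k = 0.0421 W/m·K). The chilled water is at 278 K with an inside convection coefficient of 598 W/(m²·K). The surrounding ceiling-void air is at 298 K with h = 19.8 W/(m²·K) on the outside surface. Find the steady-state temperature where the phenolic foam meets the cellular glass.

T ≈ 295 K

Treating each annulus and film as a series resistance:
R_inner film = 1/(h_i·2πr₁L) = 1/(598×2π×0.045×1) = 0.005914 K/W
R_stainless steel pipe wall = ln(52.6/45)/(2π×14.4×1) = 0.001725 K/W
R_phenolic foam = ln(112.6/52.6)/(2π×0.022×1) = 5.506 K/W
R_cellular glass = ln(137.6/112.6)/(2π×0.0421×1) = 0.758 K/W
R_outer film = 1/(h_o·2πr_oL) = 1/(19.8×2π×0.1376×1) = 0.05842 K/W
R_total = 6.33 K/W
Q = ΔT/R_total = 20/6.33
Q = 3.16 W/m
T_interface = T_inner + Q·ΣR(inner→interface) = 278 + 3.16×5.514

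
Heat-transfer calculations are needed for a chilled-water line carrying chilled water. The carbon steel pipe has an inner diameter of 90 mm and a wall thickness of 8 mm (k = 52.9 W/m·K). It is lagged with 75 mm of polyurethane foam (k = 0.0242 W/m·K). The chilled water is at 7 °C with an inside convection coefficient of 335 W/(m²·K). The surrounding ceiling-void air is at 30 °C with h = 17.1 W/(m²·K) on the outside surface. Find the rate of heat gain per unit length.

q′ ≈ 3.91 W/m

Radial resistances (cylindrical: R_cond = ln(r_o/r_i)/(2πkL), R_conv = 1/(h·2πrL)):
R_inner film = 1/(h_i·2πr₁L) = 1/(335×2π×0.045×1) = 0.01056 K/W
R_carbon steel pipe wall = ln(53/45)/(2π×52.9×1) = 4.923×10^-4 K/W
R_polyurethane foam = ln(128/53)/(2π×0.0242×1) = 5.799 K/W
R_outer film = 1/(h_o·2πr_oL) = 1/(17.1×2π×0.128×1) = 0.07271 K/W
R_total = 5.883 K/W
Q = ΔT/R_total = 23/5.883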